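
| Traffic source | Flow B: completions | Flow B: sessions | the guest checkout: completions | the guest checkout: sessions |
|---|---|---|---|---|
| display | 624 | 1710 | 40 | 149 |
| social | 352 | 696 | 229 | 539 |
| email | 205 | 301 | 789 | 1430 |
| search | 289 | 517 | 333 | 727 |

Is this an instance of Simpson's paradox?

Yes

Display: Flow B 624/1710 = 36.5%, the guest checkout 40/149 = 26.8% → Flow B
Social: Flow B 352/696 = 50.6%, the guest checkout 229/539 = 42.5% → Flow B
Email: Flow B 205/301 = 68.1%, the guest checkout 789/1430 = 55.2% → Flow B
Search: Flow B 289/517 = 55.9%, the guest checkout 333/727 = 45.8% → Flow B
Overall: Flow B 1470/3224 = 45.6%, the guest checkout 1391/2845 = 48.9% → the guest checkout
Flow B wins each traffic group but the guest checkout wins overall — the comparison reverses. Flow B's sessions skew toward display, which has a lower base rate.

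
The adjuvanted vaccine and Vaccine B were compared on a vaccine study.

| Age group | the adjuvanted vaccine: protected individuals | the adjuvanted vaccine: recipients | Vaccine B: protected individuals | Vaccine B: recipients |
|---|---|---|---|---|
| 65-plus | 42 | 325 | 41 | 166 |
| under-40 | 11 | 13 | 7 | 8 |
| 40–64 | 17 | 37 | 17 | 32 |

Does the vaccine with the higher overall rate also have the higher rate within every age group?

65-plus: the adjuvanted vaccine 42/325 = 12.9%, Vaccine B 41/166 = 24.7% → Vaccine B
Under-40: the adjuvanted vaccine 11/13 = 84.6%, Vaccine B 7/8 = 87.5% → Vaccine B
40–64: the adjuvanted vaccine 17/37 = 45.9%, Vaccine B 17/32 = 53.1% → Vaccine B
Overall: the adjuvanted vaccine 70/375 = 18.7%, Vaccine B 65/206 = 31.6% → Vaccine B
Vaccine B wins overall and in every age group — no reversal.

Yes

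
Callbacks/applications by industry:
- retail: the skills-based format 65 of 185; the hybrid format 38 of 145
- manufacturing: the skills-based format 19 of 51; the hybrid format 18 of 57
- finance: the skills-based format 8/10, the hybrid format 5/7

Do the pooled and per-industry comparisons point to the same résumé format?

Retail: the skills-based format 65/185 = 35.1%, the hybrid format 38/145 = 26.2% → the skills-based format
Manufacturing: the skills-based format 19/51 = 37.3%, the hybrid format 18/57 = 31.6% → the skills-based format
Finance: the skills-based format 8/10 = 80.0%, the hybrid format 5/7 = 71.4% → the skills-based format
Overall: the skills-based format 92/246 = 37.4%, the hybrid format 61/209 = 29.2% → the skills-based format
The skills-based format wins overall and in every industry group — no reversal.

Yes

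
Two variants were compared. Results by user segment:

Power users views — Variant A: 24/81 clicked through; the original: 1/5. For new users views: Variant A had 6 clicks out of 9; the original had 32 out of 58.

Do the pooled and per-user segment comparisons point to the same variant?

Power users: Variant A 24/81 = 29.6%, the original 1/5 = 20.0% → Variant A
New users: Variant A 6/9 = 66.7%, the original 32/58 = 55.2% → Variant A
Overall: Variant A 30/90 = 33.3%, the original 33/63 = 52.4% → the original
Variant A wins each user group but the original wins overall — the comparison reverses. Variant A's views skew toward power users, which has a lower base rate.

No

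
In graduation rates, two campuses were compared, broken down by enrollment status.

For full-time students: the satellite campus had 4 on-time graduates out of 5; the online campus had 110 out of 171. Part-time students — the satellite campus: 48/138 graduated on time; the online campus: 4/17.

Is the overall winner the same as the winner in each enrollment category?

Full-time: the satellite campus 4/5 = 80.0%, the online campus 110/171 = 64.3% → the satellite campus
Part-time: the satellite campus 48/138 = 34.8%, the online campus 4/17 = 23.5% → the satellite campus
Overall: the satellite campus 52/143 = 36.4%, the online campus 114/188 = 60.6% → the online campus
The satellite campus wins each enrollment group but the online campus wins overall — the comparison reverses. The satellite campus's students skew toward part-time, which has a lower base rate.

No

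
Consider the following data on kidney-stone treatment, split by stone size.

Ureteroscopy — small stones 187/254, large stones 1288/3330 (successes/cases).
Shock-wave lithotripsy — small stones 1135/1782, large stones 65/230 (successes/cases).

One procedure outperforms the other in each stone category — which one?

Small stones: ureteroscopy 187/254 = 73.6%, shock-wave lithotripsy 1135/1782 = 63.7% → ureteroscopy
Large stones: ureteroscopy 1288/3330 = 38.7%, shock-wave lithotripsy 65/230 = 28.3% → ureteroscopy
Ureteroscopy has the higher rate in both groups.

ureteroscopy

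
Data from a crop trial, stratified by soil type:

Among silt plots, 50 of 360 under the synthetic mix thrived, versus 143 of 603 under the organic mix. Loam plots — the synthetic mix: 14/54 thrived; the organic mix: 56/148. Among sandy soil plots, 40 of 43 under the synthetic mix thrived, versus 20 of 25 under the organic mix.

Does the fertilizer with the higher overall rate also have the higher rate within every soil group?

No

Silt: the synthetic mix 50/360 = 13.9%, the organic mix 143/603 = 23.7% → the organic mix
Loam: the synthetic mix 14/54 = 25.9%, the organic mix 56/148 = 37.8% → the organic mix
Sandy soil: the synthetic mix 40/43 = 93.0%, the organic mix 20/25 = 80.0% → the synthetic mix
Overall: the synthetic mix 104/457 = 22.8%, the organic mix 219/776 = 28.2% → the organic mix
Neither sweeps: the synthetic mix wins 1 of 3 groups, the organic mix wins 2. The organic mix wins overall but not every group — no Simpson reversal.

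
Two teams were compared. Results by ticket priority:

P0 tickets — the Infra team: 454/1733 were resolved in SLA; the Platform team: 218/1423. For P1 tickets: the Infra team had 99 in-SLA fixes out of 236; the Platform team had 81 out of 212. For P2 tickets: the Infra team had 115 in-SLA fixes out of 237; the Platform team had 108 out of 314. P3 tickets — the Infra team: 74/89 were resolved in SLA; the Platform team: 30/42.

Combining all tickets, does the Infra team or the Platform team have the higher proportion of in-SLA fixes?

the Infra team

P0: the Infra team 454/1733 = 26.2%, the Platform team 218/1423 = 15.3% → the Infra team
P1: the Infra team 99/236 = 41.9%, the Platform team 81/212 = 38.2% → the Infra team
P2: the Infra team 115/237 = 48.5%, the Platform team 108/314 = 34.4% → the Infra team
P3: the Infra team 74/89 = 83.1%, the Platform team 30/42 = 71.4% → the Infra team
Overall: the Infra team 742/2295 = 32.3%, the Platform team 437/1991 = 21.9% → the Infra team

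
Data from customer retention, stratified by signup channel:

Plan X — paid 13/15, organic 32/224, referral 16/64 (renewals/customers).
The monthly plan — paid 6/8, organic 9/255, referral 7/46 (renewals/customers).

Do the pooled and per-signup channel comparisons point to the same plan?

Paid: Plan X 13/15 = 86.7%, the monthly plan 6/8 = 75.0% → Plan X
Organic: Plan X 32/224 = 14.3%, the monthly plan 9/255 = 3.5% → Plan X
Referral: Plan X 16/64 = 25.0%, the monthly plan 7/46 = 15.2% → Plan X
Overall: Plan X 61/303 = 20.1%, the monthly plan 22/309 = 7.1% → Plan X
Plan X wins overall and in every signup group — no reversal.

Yes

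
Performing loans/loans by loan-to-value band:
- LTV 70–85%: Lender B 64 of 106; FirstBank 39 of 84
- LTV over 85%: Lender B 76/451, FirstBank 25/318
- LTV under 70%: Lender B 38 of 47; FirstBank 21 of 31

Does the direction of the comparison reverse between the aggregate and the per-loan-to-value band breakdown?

No

LTV 70–85%: Lender B 64/106 = 60.4%, FirstBank 39/84 = 46.4% → Lender B
LTV over 85%: Lender B 76/451 = 16.9%, FirstBank 25/318 = 7.9% → Lender B
LTV under 70%: Lender B 38/47 = 80.9%, FirstBank 21/31 = 67.7% → Lender B
Overall: Lender B 178/604 = 29.5%, FirstBank 85/433 = 19.6% → Lender B
Lender B wins overall and in every loan-to-value group — no reversal.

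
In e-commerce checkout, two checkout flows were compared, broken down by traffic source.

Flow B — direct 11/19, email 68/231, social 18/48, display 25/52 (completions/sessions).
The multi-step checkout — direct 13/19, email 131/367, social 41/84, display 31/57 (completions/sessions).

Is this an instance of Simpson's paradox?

Direct: Flow B 11/19 = 57.9%, the multi-step checkout 13/19 = 68.4% → the multi-step checkout
Email: Flow B 68/231 = 29.4%, the multi-step checkout 131/367 = 35.7% → the multi-step checkout
Social: Flow B 18/48 = 37.5%, the multi-step checkout 41/84 = 48.8% → the multi-step checkout
Display: Flow B 25/52 = 48.1%, the multi-step checkout 31/57 = 54.4% → the multi-step checkout
Overall: Flow B 122/350 = 34.9%, the multi-step checkout 216/527 = 41.0% → the multi-step checkout
The multi-step checkout wins overall and in every traffic group — no reversal.

No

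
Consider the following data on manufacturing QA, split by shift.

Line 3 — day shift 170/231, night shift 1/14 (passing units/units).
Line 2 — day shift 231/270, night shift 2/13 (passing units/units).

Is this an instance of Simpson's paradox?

No

Day shift: Line 3 170/231 = 73.6%, Line 2 231/270 = 85.6% → Line 2
Night shift: Line 3 1/14 = 7.1%, Line 2 2/13 = 15.4% → Line 2
Overall: Line 3 171/245 = 69.8%, Line 2 233/283 = 82.3% → Line 2
Line 2 wins overall and in every shift group — no reversal.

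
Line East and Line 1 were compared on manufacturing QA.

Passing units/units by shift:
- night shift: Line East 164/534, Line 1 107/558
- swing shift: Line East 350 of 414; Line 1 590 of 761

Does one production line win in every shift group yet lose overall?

No

Night shift: Line East 164/534 = 30.7%, Line 1 107/558 = 19.2% → Line East
Swing shift: Line East 350/414 = 84.5%, Line 1 590/761 = 77.5% → Line East
Overall: Line East 514/948 = 54.2%, Line 1 697/1319 = 52.8% → Line East
Line East wins overall and in every shift group — no reversal.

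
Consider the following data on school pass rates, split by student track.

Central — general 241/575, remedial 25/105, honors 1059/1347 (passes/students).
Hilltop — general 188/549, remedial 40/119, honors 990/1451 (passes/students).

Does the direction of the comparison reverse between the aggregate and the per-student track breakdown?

General: Central 241/575 = 41.9%, Hilltop 188/549 = 34.2% → Central
Remedial: Central 25/105 = 23.8%, Hilltop 40/119 = 33.6% → Hilltop
Honors: Central 1059/1347 = 78.6%, Hilltop 990/1451 = 68.2% → Central
Overall: Central 1325/2027 = 65.4%, Hilltop 1218/2119 = 57.5% → Central
Neither sweeps: Central wins 2 of 3 groups, Hilltop wins 1. Central wins overall but not every group — no Simpson reversal.

No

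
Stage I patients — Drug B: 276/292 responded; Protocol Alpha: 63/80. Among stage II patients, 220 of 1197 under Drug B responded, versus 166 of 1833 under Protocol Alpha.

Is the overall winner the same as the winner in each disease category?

Stage I: Drug B 276/292 = 94.5%, Protocol Alpha 63/80 = 78.8% → Drug B
Stage II: Drug B 220/1197 = 18.4%, Protocol Alpha 166/1833 = 9.1% → Drug B
Overall: Drug B 496/1489 = 33.3%, Protocol Alpha 229/1913 = 12.0% → Drug B
Drug B wins overall and in every disease group — no reversal.

Yes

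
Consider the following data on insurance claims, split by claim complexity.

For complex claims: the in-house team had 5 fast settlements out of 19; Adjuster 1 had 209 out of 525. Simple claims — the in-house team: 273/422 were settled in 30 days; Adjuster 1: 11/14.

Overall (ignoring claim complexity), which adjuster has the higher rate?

Complex: the in-house team 5/19 = 26.3%, Adjuster 1 209/525 = 39.8% → Adjuster 1
Simple: the in-house team 273/422 = 64.7%, Adjuster 1 11/14 = 78.6% → Adjuster 1
Overall: the in-house team 278/441 = 63.0%, Adjuster 1 220/539 = 40.8% → the in-house team
(Adjuster 1 wins every claim group but the in-house team wins overall — Adjuster 1's claims skew toward the low-rate complex group.)

the in-house team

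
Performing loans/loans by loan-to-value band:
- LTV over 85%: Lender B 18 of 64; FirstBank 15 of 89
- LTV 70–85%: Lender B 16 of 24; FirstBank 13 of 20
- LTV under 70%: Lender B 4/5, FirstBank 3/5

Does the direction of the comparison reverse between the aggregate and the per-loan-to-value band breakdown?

No

LTV over 85%: Lender B 18/64 = 28.1%, FirstBank 15/89 = 16.9% → Lender B
LTV 70–85%: Lender B 16/24 = 66.7%, FirstBank 13/20 = 65.0% → Lender B
LTV under 70%: Lender B 4/5 = 80.0%, FirstBank 3/5 = 60.0% → Lender B
Overall: Lender B 38/93 = 40.9%, FirstBank 31/114 = 27.2% → Lender B
Lender B wins overall and in every loan-to-value group — no reversal.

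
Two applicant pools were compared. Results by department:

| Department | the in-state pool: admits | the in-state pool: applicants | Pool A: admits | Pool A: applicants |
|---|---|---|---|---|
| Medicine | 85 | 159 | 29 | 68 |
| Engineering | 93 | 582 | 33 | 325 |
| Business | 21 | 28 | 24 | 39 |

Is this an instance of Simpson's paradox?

No

Medicine: the in-state pool 85/159 = 53.5%, Pool A 29/68 = 42.6% → the in-state pool
Engineering: the in-state pool 93/582 = 16.0%, Pool A 33/325 = 10.2% → the in-state pool
Business: the in-state pool 21/28 = 75.0%, Pool A 24/39 = 61.5% → the in-state pool
Overall: the in-state pool 199/769 = 25.9%, Pool A 86/432 = 19.9% → the in-state pool
The in-state pool wins overall and in every department group — no reversal.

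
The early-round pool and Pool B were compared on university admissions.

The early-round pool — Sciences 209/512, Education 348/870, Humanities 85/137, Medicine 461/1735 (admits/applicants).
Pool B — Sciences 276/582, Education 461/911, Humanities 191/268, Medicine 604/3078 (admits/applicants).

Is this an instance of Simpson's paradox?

No

Sciences: the early-round pool 209/512 = 40.8%, Pool B 276/582 = 47.4% → Pool B
Education: the early-round pool 348/870 = 40.0%, Pool B 461/911 = 50.6% → Pool B
Humanities: the early-round pool 85/137 = 62.0%, Pool B 191/268 = 71.3% → Pool B
Medicine: the early-round pool 461/1735 = 26.6%, Pool B 604/3078 = 19.6% → the early-round pool
Overall: the early-round pool 1103/3254 = 33.9%, Pool B 1532/4839 = 31.7% → the early-round pool
Neither sweeps: the early-round pool wins 1 of 4 groups, Pool B wins 3. The early-round pool wins overall but not every group — no Simpson reversal.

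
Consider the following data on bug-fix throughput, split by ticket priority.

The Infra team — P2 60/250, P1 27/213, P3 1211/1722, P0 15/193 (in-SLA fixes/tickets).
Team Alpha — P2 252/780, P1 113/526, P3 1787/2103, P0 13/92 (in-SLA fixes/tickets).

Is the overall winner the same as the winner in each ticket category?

P2: the Infra team 60/250 = 24.0%, Team Alpha 252/780 = 32.3% → Team Alpha
P1: the Infra team 27/213 = 12.7%, Team Alpha 113/526 = 21.5% → Team Alpha
P3: the Infra team 1211/1722 = 70.3%, Team Alpha 1787/2103 = 85.0% → Team Alpha
P0: the Infra team 15/193 = 7.8%, Team Alpha 13/92 = 14.1% → Team Alpha
Overall: the Infra team 1313/2378 = 55.2%, Team Alpha 2165/3501 = 61.8% → Team Alpha
Team Alpha wins overall and in every ticket group — no reversal.

Yes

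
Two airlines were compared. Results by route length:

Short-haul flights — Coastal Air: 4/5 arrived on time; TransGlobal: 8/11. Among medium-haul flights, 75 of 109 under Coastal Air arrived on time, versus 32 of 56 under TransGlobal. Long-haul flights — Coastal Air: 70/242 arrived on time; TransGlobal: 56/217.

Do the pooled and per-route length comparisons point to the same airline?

Yes

Short-haul: Coastal Air 4/5 = 80.0%, TransGlobal 8/11 = 72.7% → Coastal Air
Medium-haul: Coastal Air 75/109 = 68.8%, TransGlobal 32/56 = 57.1% → Coastal Air
Long-haul: Coastal Air 70/242 = 28.9%, TransGlobal 56/217 = 25.8% → Coastal Air
Overall: Coastal Air 149/356 = 41.9%, TransGlobal 96/284 = 33.8% → Coastal Air
Coastal Air wins overall and in every route group — no reversal.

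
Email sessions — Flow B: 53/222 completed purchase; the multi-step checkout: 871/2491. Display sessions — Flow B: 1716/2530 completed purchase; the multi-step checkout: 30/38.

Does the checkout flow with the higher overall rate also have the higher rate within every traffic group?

Email: Flow B 53/222 = 23.9%, the multi-step checkout 871/2491 = 35.0% → the multi-step checkout
Display: Flow B 1716/2530 = 67.8%, the multi-step checkout 30/38 = 78.9% → the multi-step checkout
Overall: Flow B 1769/2752 = 64.3%, the multi-step checkout 901/2529 = 35.6% → Flow B
The multi-step checkout wins each traffic group but Flow B wins overall — the comparison reverses. The multi-step checkout's sessions skew toward email, which has a lower base rate.

No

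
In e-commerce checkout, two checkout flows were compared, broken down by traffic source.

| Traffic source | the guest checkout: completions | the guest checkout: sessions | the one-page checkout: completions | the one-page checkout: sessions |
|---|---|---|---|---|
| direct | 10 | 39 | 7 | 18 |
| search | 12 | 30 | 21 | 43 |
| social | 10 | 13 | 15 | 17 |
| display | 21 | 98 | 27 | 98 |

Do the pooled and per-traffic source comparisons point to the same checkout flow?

Yes

Direct: the guest checkout 10/39 = 25.6%, the one-page checkout 7/18 = 38.9% → the one-page checkout
Search: the guest checkout 12/30 = 40.0%, the one-page checkout 21/43 = 48.8% → the one-page checkout
Social: the guest checkout 10/13 = 76.9%, the one-page checkout 15/17 = 88.2% → the one-page checkout
Display: the guest checkout 21/98 = 21.4%, the one-page checkout 27/98 = 27.6% → the one-page checkout
Overall: the guest checkout 53/180 = 29.4%, the one-page checkout 70/176 = 39.8% → the one-page checkout
The one-page checkout wins overall and in every traffic group — no reversal.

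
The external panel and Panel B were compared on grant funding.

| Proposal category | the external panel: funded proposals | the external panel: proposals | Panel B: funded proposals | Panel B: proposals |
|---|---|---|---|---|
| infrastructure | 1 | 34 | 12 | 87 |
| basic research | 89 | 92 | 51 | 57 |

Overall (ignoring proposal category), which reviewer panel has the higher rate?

Infrastructure: the external panel 1/34 = 2.9%, Panel B 12/87 = 13.8% → Panel B
Basic research: the external panel 89/92 = 96.7%, Panel B 51/57 = 89.5% → the external panel
Overall: the external panel 90/126 = 71.4%, Panel B 63/144 = 43.8% → the external panel
(Neither sweeps every proposal group, but the external panel has the higher pooled rate.)

the external panel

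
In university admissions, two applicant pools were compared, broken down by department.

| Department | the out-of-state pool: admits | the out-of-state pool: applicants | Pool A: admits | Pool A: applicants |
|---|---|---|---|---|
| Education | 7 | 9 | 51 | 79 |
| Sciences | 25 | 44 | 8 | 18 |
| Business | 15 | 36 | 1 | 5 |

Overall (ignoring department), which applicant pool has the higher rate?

Pool A

Education: the out-of-state pool 7/9 = 77.8%, Pool A 51/79 = 64.6% → the out-of-state pool
Sciences: the out-of-state pool 25/44 = 56.8%, Pool A 8/18 = 44.4% → the out-of-state pool
Business: the out-of-state pool 15/36 = 41.7%, Pool A 1/5 = 20.0% → the out-of-state pool
Overall: the out-of-state pool 47/89 = 52.8%, Pool A 60/102 = 58.8% → Pool A
(The out-of-state pool wins every department group but Pool A wins overall — the out-of-state pool's applicants skew toward the low-rate Business group.)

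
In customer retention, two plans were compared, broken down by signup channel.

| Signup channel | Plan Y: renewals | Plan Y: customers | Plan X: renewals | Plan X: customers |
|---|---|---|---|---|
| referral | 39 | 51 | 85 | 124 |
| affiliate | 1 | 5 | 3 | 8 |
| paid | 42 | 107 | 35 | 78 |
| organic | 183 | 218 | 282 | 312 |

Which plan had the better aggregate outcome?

Referral: Plan Y 39/51 = 76.5%, Plan X 85/124 = 68.5% → Plan Y
Affiliate: Plan Y 1/5 = 20.0%, Plan X 3/8 = 37.5% → Plan X
Paid: Plan Y 42/107 = 39.3%, Plan X 35/78 = 44.9% → Plan X
Organic: Plan Y 183/218 = 83.9%, Plan X 282/312 = 90.4% → Plan X
Overall: Plan Y 265/381 = 69.6%, Plan X 405/522 = 77.6% → Plan X
(Neither sweeps every signup group, but Plan X has the higher pooled rate.)

Plan X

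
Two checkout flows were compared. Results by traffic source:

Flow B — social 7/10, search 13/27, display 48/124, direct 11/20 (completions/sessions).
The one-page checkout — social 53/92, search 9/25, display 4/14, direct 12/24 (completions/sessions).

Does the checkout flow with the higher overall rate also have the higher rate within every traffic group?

No

Social: Flow B 7/10 = 70.0%, the one-page checkout 53/92 = 57.6% → Flow B
Search: Flow B 13/27 = 48.1%, the one-page checkout 9/25 = 36.0% → Flow B
Display: Flow B 48/124 = 38.7%, the one-page checkout 4/14 = 28.6% → Flow B
Direct: Flow B 11/20 = 55.0%, the one-page checkout 12/24 = 50.0% → Flow B
Overall: Flow B 79/181 = 43.6%, the one-page checkout 78/155 = 50.3% → the one-page checkout
Flow B wins each traffic group but the one-page checkout wins overall — the comparison reverses. Flow B's sessions skew toward display, which has a lower base rate.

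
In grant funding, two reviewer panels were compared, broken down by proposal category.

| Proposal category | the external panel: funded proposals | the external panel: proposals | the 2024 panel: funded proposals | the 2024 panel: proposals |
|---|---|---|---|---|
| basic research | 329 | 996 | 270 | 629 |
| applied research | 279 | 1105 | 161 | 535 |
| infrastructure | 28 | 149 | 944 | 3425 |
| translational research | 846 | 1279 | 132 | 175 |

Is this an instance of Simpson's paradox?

Basic research: the external panel 329/996 = 33.0%, the 2024 panel 270/629 = 42.9% → the 2024 panel
Applied research: the external panel 279/1105 = 25.2%, the 2024 panel 161/535 = 30.1% → the 2024 panel
Infrastructure: the external panel 28/149 = 18.8%, the 2024 panel 944/3425 = 27.6% → the 2024 panel
Translational research: the external panel 846/1279 = 66.1%, the 2024 panel 132/175 = 75.4% → the 2024 panel
Overall: the external panel 1482/3529 = 42.0%, the 2024 panel 1507/4764 = 31.6% → the external panel
The 2024 panel wins each proposal group but the external panel wins overall — the comparison reverses. The 2024 panel's proposals skew toward infrastructure, which has a lower base rate.

Yes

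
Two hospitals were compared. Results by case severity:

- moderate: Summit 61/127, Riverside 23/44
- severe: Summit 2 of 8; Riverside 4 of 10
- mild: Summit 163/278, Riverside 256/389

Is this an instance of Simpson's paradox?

No

Moderate: Summit 61/127 = 48.0%, Riverside 23/44 = 52.3% → Riverside
Severe: Summit 2/8 = 25.0%, Riverside 4/10 = 40.0% → Riverside
Mild: Summit 163/278 = 58.6%, Riverside 256/389 = 65.8% → Riverside
Overall: Summit 226/413 = 54.7%, Riverside 283/443 = 63.9% → Riverside
Riverside wins overall and in every case group — no reversal.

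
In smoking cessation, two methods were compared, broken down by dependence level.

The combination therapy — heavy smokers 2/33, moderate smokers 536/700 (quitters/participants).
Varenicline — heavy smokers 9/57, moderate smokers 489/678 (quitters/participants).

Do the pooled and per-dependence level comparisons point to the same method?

No

Heavy smokers: the combination therapy 2/33 = 6.1%, varenicline 9/57 = 15.8% → varenicline
Moderate smokers: the combination therapy 536/700 = 76.6%, varenicline 489/678 = 72.1% → the combination therapy
Overall: the combination therapy 538/733 = 73.4%, varenicline 498/735 = 67.8% → the combination therapy
Neither sweeps: the combination therapy wins 1 of 2 groups, varenicline wins 1. The combination therapy wins overall but not every group — no Simpson reversal.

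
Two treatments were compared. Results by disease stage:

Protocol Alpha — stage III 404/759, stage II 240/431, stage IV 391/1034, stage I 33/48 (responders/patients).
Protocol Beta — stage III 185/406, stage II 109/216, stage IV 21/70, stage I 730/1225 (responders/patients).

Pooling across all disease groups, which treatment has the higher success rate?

Protocol Beta

Stage III: Protocol Alpha 404/759 = 53.2%, Protocol Beta 185/406 = 45.6% → Protocol Alpha
Stage II: Protocol Alpha 240/431 = 55.7%, Protocol Beta 109/216 = 50.5% → Protocol Alpha
Stage IV: Protocol Alpha 391/1034 = 37.8%, Protocol Beta 21/70 = 30.0% → Protocol Alpha
Stage I: Protocol Alpha 33/48 = 68.8%, Protocol Beta 730/1225 = 59.6% → Protocol Alpha
Overall: Protocol Alpha 1068/2272 = 47.0%, Protocol Beta 1045/1917 = 54.5% → Protocol Beta
(Protocol Alpha wins every disease group but Protocol Beta wins overall — Protocol Alpha's patients skew toward the low-rate stage IV group.)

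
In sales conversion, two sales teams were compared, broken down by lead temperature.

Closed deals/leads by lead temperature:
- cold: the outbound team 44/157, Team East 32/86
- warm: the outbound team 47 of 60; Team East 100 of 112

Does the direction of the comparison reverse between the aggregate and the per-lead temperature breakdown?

No

Cold: the outbound team 44/157 = 28.0%, Team East 32/86 = 37.2% → Team East
Warm: the outbound team 47/60 = 78.3%, Team East 100/112 = 89.3% → Team East
Overall: the outbound team 91/217 = 41.9%, Team East 132/198 = 66.7% → Team East
Team East wins overall and in every lead group — no reversal.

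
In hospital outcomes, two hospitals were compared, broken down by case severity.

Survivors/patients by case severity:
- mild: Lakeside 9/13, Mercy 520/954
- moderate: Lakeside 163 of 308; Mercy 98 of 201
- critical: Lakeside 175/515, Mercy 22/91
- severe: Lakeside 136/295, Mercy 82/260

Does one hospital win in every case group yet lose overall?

Mild: Lakeside 9/13 = 69.2%, Mercy 520/954 = 54.5% → Lakeside
Moderate: Lakeside 163/308 = 52.9%, Mercy 98/201 = 48.8% → Lakeside
Critical: Lakeside 175/515 = 34.0%, Mercy 22/91 = 24.2% → Lakeside
Severe: Lakeside 136/295 = 46.1%, Mercy 82/260 = 31.5% → Lakeside
Overall: Lakeside 483/1131 = 42.7%, Mercy 722/1506 = 47.9% → Mercy
Lakeside wins each case group but Mercy wins overall — the comparison reverses. Lakeside's patients skew toward critical, which has a lower base rate.

Yes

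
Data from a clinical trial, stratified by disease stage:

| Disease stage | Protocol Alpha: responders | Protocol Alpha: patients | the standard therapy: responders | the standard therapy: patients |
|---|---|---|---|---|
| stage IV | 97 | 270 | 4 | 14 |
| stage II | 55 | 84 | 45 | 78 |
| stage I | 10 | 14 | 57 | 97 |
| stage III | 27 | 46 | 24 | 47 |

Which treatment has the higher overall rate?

Stage IV: Protocol Alpha 97/270 = 35.9%, the standard therapy 4/14 = 28.6% → Protocol Alpha
Stage II: Protocol Alpha 55/84 = 65.5%, the standard therapy 45/78 = 57.7% → Protocol Alpha
Stage I: Protocol Alpha 10/14 = 71.4%, the standard therapy 57/97 = 58.8% → Protocol Alpha
Stage III: Protocol Alpha 27/46 = 58.7%, the standard therapy 24/47 = 51.1% → Protocol Alpha
Overall: Protocol Alpha 189/414 = 45.7%, the standard therapy 130/236 = 55.1% → the standard therapy
(Protocol Alpha wins every disease group but the standard therapy wins overall — Protocol Alpha's patients skew toward the low-rate stage IV group.)

the standard therapy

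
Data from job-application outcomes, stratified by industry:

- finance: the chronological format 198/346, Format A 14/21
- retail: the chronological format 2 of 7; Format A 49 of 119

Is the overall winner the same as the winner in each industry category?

Finance: the chronological format 198/346 = 57.2%, Format A 14/21 = 66.7% → Format A
Retail: the chronological format 2/7 = 28.6%, Format A 49/119 = 41.2% → Format A
Overall: the chronological format 200/353 = 56.7%, Format A 63/140 = 45.0% → the chronological format
Format A wins each industry group but the chronological format wins overall — the comparison reverses. Format A's applications skew toward retail, which has a lower base rate.

No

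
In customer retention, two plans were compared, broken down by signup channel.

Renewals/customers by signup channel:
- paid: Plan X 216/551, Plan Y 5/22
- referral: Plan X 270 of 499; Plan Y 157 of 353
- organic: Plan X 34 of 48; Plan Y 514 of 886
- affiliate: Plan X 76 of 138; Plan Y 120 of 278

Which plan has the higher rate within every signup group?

Paid: Plan X 216/551 = 39.2%, Plan Y 5/22 = 22.7% → Plan X
Referral: Plan X 270/499 = 54.1%, Plan Y 157/353 = 44.5% → Plan X
Organic: Plan X 34/48 = 70.8%, Plan Y 514/886 = 58.0% → Plan X
Affiliate: Plan X 76/138 = 55.1%, Plan Y 120/278 = 43.2% → Plan X
Plan X has the higher rate in all 4 groups.

Plan X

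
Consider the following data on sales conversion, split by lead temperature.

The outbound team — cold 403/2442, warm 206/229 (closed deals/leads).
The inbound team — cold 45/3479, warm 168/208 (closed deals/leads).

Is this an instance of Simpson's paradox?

Cold: the outbound team 403/2442 = 16.5%, the inbound team 45/3479 = 1.3% → the outbound team
Warm: the outbound team 206/229 = 90.0%, the inbound team 168/208 = 80.8% → the outbound team
Overall: the outbound team 609/2671 = 22.8%, the inbound team 213/3687 = 5.8% → the outbound team
The outbound team wins overall and in every lead group — no reversal.

No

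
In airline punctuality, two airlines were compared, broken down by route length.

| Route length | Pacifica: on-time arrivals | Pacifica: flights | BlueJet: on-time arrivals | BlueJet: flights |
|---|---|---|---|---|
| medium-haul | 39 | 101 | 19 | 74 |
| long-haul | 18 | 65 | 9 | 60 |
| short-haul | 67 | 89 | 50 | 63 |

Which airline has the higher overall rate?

Medium-haul: Pacifica 39/101 = 38.6%, BlueJet 19/74 = 25.7% → Pacifica
Long-haul: Pacifica 18/65 = 27.7%, BlueJet 9/60 = 15.0% → Pacifica
Short-haul: Pacifica 67/89 = 75.3%, BlueJet 50/63 = 79.4% → BlueJet
Overall: Pacifica 124/255 = 48.6%, BlueJet 78/197 = 39.6% → Pacifica
(Neither sweeps every route group, but Pacifica has the higher pooled rate.)

Pacifica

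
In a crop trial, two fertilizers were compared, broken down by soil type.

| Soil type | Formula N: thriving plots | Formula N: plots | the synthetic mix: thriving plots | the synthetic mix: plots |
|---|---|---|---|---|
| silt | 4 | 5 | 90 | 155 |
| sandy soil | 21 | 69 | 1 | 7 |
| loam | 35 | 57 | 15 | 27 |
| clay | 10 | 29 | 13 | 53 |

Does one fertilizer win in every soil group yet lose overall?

Yes

Silt: Formula N 4/5 = 80.0%, the synthetic mix 90/155 = 58.1% → Formula N
Sandy soil: Formula N 21/69 = 30.4%, the synthetic mix 1/7 = 14.3% → Formula N
Loam: Formula N 35/57 = 61.4%, the synthetic mix 15/27 = 55.6% → Formula N
Clay: Formula N 10/29 = 34.5%, the synthetic mix 13/53 = 24.5% → Formula N
Overall: Formula N 70/160 = 43.8%, the synthetic mix 119/242 = 49.2% → the synthetic mix
Formula N wins each soil group but the synthetic mix wins overall — the comparison reverses. Formula N's plots skew toward sandy soil, which has a lower base rate.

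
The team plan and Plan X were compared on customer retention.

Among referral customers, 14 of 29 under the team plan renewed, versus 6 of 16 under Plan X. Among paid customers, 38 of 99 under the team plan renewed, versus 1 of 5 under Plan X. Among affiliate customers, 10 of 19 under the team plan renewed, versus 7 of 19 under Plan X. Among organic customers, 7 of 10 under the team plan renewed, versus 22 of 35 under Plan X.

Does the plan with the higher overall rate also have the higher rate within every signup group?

No

Referral: the team plan 14/29 = 48.3%, Plan X 6/16 = 37.5% → the team plan
Paid: the team plan 38/99 = 38.4%, Plan X 1/5 = 20.0% → the team plan
Affiliate: the team plan 10/19 = 52.6%, Plan X 7/19 = 36.8% → the team plan
Organic: the team plan 7/10 = 70.0%, Plan X 22/35 = 62.9% → the team plan
Overall: the team plan 69/157 = 43.9%, Plan X 36/75 = 48.0% → Plan X
The team plan wins each signup group but Plan X wins overall — the comparison reverses. The team plan's customers skew toward paid, which has a lower base rate.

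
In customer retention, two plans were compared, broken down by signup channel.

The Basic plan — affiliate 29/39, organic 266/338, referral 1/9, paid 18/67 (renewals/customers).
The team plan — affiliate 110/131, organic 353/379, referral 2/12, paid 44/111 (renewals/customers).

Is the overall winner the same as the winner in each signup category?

Affiliate: the Basic plan 29/39 = 74.4%, the team plan 110/131 = 84.0% → the team plan
Organic: the Basic plan 266/338 = 78.7%, the team plan 353/379 = 93.1% → the team plan
Referral: the Basic plan 1/9 = 11.1%, the team plan 2/12 = 16.7% → the team plan
Paid: the Basic plan 18/67 = 26.9%, the team plan 44/111 = 39.6% → the team plan
Overall: the Basic plan 314/453 = 69.3%, the team plan 509/633 = 80.4% → the team plan
The team plan wins overall and in every signup group — no reversal.

Yes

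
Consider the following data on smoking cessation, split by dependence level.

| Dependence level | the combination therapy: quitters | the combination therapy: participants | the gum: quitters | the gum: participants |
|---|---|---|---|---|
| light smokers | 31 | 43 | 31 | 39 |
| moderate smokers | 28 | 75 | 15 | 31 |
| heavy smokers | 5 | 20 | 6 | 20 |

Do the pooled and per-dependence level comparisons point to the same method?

Light smokers: the combination therapy 31/43 = 72.1%, the gum 31/39 = 79.5% → the gum
Moderate smokers: the combination therapy 28/75 = 37.3%, the gum 15/31 = 48.4% → the gum
Heavy smokers: the combination therapy 5/20 = 25.0%, the gum 6/20 = 30.0% → the gum
Overall: the combination therapy 64/138 = 46.4%, the gum 52/90 = 57.8% → the gum
The gum wins overall and in every dependence group — no reversal.

Yes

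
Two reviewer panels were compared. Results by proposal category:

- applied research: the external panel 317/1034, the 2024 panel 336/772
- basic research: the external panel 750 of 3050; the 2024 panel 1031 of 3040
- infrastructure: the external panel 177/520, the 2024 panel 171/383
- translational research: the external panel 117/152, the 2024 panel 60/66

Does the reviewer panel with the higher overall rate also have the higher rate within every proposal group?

Yes

Applied research: the external panel 317/1034 = 30.7%, the 2024 panel 336/772 = 43.5% → the 2024 panel
Basic research: the external panel 750/3050 = 24.6%, the 2024 panel 1031/3040 = 33.9% → the 2024 panel
Infrastructure: the external panel 177/520 = 34.0%, the 2024 panel 171/383 = 44.6% → the 2024 panel
Translational research: the external panel 117/152 = 77.0%, the 2024 panel 60/66 = 90.9% → the 2024 panel
Overall: the external panel 1361/4756 = 28.6%, the 2024 panel 1598/4261 = 37.5% → the 2024 panel
The 2024 panel wins overall and in every proposal group — no reversal.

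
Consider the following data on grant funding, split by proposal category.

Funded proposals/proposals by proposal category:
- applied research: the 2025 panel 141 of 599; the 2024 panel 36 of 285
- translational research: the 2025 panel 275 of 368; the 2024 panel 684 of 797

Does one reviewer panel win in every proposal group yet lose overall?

Applied research: the 2025 panel 141/599 = 23.5%, the 2024 panel 36/285 = 12.6% → the 2025 panel
Translational research: the 2025 panel 275/368 = 74.7%, the 2024 panel 684/797 = 85.8% → the 2024 panel
Overall: the 2025 panel 416/967 = 43.0%, the 2024 panel 720/1082 = 66.5% → the 2024 panel
Neither sweeps: the 2025 panel wins 1 of 2 groups, the 2024 panel wins 1. The 2024 panel wins overall but not every group — no Simpson reversal.

No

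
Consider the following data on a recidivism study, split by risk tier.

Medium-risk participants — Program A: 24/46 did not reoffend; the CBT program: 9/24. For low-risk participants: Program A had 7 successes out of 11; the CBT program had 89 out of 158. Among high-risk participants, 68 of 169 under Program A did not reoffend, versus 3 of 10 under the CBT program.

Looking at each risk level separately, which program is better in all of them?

Program A

Medium-risk: Program A 24/46 = 52.2%, the CBT program 9/24 = 37.5% → Program A
Low-risk: Program A 7/11 = 63.6%, the CBT program 89/158 = 56.3% → Program A
High-risk: Program A 68/169 = 40.2%, the CBT program 3/10 = 30.0% → Program A
Program A has the higher rate in all 3 groups.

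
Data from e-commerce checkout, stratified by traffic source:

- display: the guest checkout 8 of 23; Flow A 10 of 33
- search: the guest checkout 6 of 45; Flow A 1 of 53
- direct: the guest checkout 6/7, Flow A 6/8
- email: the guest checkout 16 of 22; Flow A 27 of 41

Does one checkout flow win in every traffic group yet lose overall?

Display: the guest checkout 8/23 = 34.8%, Flow A 10/33 = 30.3% → the guest checkout
Search: the guest checkout 6/45 = 13.3%, Flow A 1/53 = 1.9% → the guest checkout
Direct: the guest checkout 6/7 = 85.7%, Flow A 6/8 = 75.0% → the guest checkout
Email: the guest checkout 16/22 = 72.7%, Flow A 27/41 = 65.9% → the guest checkout
Overall: the guest checkout 36/97 = 37.1%, Flow A 44/135 = 32.6% → the guest checkout
The guest checkout wins overall and in every traffic group — no reversal.

No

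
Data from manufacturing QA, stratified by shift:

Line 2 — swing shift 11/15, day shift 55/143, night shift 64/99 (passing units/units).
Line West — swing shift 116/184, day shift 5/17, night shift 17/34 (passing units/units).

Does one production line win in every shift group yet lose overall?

Yes

Swing shift: Line 2 11/15 = 73.3%, Line West 116/184 = 63.0% → Line 2
Day shift: Line 2 55/143 = 38.5%, Line West 5/17 = 29.4% → Line 2
Night shift: Line 2 64/99 = 64.6%, Line West 17/34 = 50.0% → Line 2
Overall: Line 2 130/257 = 50.6%, Line West 138/235 = 58.7% → Line West
Line 2 wins each shift group but Line West wins overall — the comparison reverses. Line 2's units skew toward day shift, which has a lower base rate.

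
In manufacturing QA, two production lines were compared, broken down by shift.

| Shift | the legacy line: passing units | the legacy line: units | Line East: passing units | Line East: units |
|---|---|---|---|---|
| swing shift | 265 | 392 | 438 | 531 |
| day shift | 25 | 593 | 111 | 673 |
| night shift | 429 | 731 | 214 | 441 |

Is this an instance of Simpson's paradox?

No

Swing shift: the legacy line 265/392 = 67.6%, Line East 438/531 = 82.5% → Line East
Day shift: the legacy line 25/593 = 4.2%, Line East 111/673 = 16.5% → Line East
Night shift: the legacy line 429/731 = 58.7%, Line East 214/441 = 48.5% → the legacy line
Overall: the legacy line 719/1716 = 41.9%, Line East 763/1645 = 46.4% → Line East
Neither sweeps: the legacy line wins 1 of 3 groups, Line East wins 2. Line East wins overall but not every group — no Simpson reversal.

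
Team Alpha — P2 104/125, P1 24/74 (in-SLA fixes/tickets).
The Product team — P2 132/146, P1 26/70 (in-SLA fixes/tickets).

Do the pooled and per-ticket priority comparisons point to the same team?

P2: Team Alpha 104/125 = 83.2%, the Product team 132/146 = 90.4% → the Product team
P1: Team Alpha 24/74 = 32.4%, the Product team 26/70 = 37.1% → the Product team
Overall: Team Alpha 128/199 = 64.3%, the Product team 158/216 = 73.1% → the Product team
The Product team wins overall and in every ticket group — no reversal.

Yes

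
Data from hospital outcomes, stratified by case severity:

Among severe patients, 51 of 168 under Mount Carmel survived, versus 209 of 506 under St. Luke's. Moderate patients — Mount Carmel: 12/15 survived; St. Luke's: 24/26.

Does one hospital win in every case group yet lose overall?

No

Severe: Mount Carmel 51/168 = 30.4%, St. Luke's 209/506 = 41.3% → St. Luke's
Moderate: Mount Carmel 12/15 = 80.0%, St. Luke's 24/26 = 92.3% → St. Luke's
Overall: Mount Carmel 63/183 = 34.4%, St. Luke's 233/532 = 43.8% → St. Luke's
St. Luke's wins overall and in every case group — no reversal.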